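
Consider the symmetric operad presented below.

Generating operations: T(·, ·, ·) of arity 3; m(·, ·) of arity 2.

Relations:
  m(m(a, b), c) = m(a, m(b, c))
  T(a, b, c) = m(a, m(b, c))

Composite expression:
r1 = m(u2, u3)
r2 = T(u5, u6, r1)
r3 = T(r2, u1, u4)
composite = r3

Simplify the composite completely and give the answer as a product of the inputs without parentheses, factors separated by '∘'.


u5 ∘ u6 ∘ u2 ∘ u3 ∘ u1 ∘ u4


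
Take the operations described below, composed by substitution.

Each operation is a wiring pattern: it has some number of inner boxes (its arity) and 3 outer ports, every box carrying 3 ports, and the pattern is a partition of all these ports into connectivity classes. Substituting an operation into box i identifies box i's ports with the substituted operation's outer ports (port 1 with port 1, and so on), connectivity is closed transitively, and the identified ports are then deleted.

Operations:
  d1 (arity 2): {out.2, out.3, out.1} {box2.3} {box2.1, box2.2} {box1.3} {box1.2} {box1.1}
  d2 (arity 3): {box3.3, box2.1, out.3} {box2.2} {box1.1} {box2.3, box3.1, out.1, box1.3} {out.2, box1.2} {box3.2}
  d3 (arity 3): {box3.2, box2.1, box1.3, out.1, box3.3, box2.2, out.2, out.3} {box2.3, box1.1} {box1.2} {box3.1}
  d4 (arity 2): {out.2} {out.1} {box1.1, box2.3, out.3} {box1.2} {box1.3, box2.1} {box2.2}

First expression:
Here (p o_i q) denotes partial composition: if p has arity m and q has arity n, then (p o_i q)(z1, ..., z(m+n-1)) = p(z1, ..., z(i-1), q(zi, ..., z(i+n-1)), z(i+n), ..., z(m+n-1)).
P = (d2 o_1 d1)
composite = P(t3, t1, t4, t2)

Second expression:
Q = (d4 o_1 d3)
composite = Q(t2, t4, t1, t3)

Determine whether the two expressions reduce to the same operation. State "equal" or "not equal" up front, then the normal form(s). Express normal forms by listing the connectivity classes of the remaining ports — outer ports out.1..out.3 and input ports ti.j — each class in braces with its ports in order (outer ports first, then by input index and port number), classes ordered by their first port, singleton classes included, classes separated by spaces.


not equal; first: {out.1, out.2, t2.1, t4.3} {out.3, t2.3, t4.1} {t1.1, t1.2} {t1.3} {t2.2} {t3.1} {t3.2} {t3.3} {t4.2}; second: {out.1} {out.2} {out.3, t1.2, t1.3, t2.3, t3.1, t3.3, t4.1, t4.2} {t1.1} {t2.1, t4.3} {t2.2} {t3.2}

Reducing the first expression gives {out.1, out.2, t2.1, t4.3} {out.3, t2.3, t4.1} {t1.1, t1.2} {t1.3} {t2.2} {t3.1} {t3.2} {t3.3} {t4.2}
Reducing the second expression gives {out.1} {out.2} {out.3, t1.2, t1.3, t2.3, t3.1, t3.3, t4.1, t4.2} {t1.1} {t2.1, t4.3} {t2.2} {t3.2}
The forms do not match — not equal.


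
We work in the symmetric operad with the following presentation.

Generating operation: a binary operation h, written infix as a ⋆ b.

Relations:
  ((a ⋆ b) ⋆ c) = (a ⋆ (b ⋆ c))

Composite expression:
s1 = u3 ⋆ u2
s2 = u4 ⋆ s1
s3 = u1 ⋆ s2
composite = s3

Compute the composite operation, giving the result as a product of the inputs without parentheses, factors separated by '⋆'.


u1 ⋆ u4 ⋆ u3 ⋆ u2

Key point: h is associative — brackets drop, the u-order remains.
(u3 ⋆ u2) reduces to u3 ⋆ u2
(u4 ⋆ (u3 ⋆ u2)) reduces to u4 ⋆ u3 ⋆ u2
(u1 ⋆ (u4 ⋆ (u3 ⋆ u2))) reduces to u1 ⋆ u4 ⋆ u3 ⋆ u2


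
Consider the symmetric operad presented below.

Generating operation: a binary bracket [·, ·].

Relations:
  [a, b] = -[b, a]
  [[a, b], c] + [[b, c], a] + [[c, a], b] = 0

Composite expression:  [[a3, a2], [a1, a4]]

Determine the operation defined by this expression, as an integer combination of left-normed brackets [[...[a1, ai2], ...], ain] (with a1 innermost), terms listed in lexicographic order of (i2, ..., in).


[[[a1, a4], a2], a3] - [[[a1, a4], a3], a2]

In the tensor algebra, words opening a1 carry the a1-anchored form.
Composite bracket: [[a3, a2], [a1, a4]]
The bracket unfolds into 8 signed words via [a, b] = ab - ba (2^3 = 8).
Keep just the words that open with a1:
  from a1a4a2a3, sign +1: term +[[[a1, a4], a2], a3]
  from a1a4a3a2, sign -1: term -[[[a1, a4], a3], a2]


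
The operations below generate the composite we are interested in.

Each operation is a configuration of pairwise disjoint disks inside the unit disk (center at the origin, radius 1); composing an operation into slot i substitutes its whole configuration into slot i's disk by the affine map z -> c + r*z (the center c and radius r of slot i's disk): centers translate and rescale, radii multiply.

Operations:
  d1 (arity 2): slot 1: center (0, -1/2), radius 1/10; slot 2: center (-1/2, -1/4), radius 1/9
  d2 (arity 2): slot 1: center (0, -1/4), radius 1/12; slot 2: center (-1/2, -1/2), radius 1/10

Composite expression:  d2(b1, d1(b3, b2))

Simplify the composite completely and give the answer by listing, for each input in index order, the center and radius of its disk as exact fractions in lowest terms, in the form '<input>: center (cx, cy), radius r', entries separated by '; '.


Each b-disk chains the slot maps above it in d2; radii multiply.
for b1, the 1-step affine chain lands on center (0, -1/4), radius 1/12
for b3, the 2-step affine chain lands on center (-1/2, -11/20), radius 1/100
for b2, the 2-step affine chain lands on center (-11/20, -21/40), radius 1/90

b1: center (0, -1/4), radius 1/12; b2: center (-11/20, -21/40), radius 1/90; b3: center (-1/2, -11/20), radius 1/100


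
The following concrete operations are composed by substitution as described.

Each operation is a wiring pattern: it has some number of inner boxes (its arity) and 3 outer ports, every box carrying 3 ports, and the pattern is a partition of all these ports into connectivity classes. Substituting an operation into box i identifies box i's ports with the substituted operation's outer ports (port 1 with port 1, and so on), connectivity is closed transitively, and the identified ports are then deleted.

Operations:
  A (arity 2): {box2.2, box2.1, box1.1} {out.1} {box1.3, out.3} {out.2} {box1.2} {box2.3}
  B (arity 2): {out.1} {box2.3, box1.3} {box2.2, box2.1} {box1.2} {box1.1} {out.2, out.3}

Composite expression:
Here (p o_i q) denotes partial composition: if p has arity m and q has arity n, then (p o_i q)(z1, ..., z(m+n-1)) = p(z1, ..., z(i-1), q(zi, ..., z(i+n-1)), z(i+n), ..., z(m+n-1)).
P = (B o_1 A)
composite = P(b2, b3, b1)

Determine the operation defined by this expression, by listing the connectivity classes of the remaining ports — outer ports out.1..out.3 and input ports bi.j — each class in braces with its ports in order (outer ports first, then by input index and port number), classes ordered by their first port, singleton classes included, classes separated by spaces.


Substituting into B glues patterns; closure does the rest.
after A, the pattern on (b2, b3) reads {out.1} {out.2} {out.3, b2.3} {b2.1, b3.1, b3.2} {b2.2} {b3.3} (out.j = its outer ports)
after B, the pattern on (b2, b3, b1) reads {out.1} {out.2, out.3} {b1.1, b1.2} {b1.3, b2.3} {b2.1, b3.1, b3.2} {b2.2} {b3.3} (out.j = its outer ports)

{out.1} {out.2, out.3} {b1.1, b1.2} {b1.3, b2.3} {b2.1, b3.1, b3.2} {b2.2} {b3.3}


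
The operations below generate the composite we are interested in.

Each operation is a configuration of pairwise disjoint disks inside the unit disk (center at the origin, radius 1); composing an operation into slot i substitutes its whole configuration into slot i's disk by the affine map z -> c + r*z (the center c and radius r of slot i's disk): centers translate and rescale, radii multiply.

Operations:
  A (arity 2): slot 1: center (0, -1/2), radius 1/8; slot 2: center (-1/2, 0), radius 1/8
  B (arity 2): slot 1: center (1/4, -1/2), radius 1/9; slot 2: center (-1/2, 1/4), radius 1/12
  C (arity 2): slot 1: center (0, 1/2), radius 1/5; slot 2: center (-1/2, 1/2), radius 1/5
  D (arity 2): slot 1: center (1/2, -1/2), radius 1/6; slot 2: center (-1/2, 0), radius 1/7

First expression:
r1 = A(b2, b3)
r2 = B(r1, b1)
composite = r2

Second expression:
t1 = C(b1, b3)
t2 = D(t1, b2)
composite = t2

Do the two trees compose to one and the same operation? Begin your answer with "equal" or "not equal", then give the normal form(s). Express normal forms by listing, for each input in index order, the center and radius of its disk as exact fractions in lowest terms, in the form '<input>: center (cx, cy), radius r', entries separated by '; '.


Normal form of the first expression: b1: center (-1/2, 1/4), radius 1/12; b2: center (1/4, -5/9), radius 1/72; b3: center (7/36, -1/2), radius 1/72
Normal form of the second expression: b1: center (1/2, -5/12), radius 1/30; b2: center (-1/2, 0), radius 1/7; b3: center (5/12, -5/12), radius 1/30
No match — not equal.

not equal; first: b1: center (-1/2, 1/4), radius 1/12; b2: center (1/4, -5/9), radius 1/72; b3: center (7/36, -1/2), radius 1/72; second: b1: center (1/2, -5/12), radius 1/30; b2: center (-1/2, 0), radius 1/7; b3: center (5/12, -5/12), radius 1/30


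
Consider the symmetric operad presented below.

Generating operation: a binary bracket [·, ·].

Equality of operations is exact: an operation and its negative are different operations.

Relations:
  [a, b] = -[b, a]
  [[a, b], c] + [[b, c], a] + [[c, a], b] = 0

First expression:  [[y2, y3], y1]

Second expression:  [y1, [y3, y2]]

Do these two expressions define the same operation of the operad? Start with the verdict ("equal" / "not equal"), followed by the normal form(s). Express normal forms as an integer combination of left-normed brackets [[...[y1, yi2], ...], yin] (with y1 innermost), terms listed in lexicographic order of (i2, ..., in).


equal: each reduces to -[[y1, y2], y3] + [[y1, y3], y2]

The first expression reduces to -[[y1, y2], y3] + [[y1, y3], y2]
The second expression reduces to -[[y1, y2], y3] + [[y1, y3], y2]
Same normal form: equal.


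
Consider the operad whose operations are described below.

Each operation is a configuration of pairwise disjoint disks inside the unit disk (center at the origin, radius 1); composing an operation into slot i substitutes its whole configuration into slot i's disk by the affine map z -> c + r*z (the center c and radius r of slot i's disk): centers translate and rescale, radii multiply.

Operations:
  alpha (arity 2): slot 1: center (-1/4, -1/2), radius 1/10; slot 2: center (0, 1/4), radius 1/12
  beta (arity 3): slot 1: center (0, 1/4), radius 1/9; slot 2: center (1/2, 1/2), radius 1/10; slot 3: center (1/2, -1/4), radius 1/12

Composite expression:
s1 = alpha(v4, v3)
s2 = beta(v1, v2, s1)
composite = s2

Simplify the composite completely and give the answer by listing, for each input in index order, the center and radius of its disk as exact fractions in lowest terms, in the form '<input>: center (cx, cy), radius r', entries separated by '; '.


Affine substitution under beta: radii multiply and v-centers shift.
tracing v1 down its 1-map path: center (0, 1/4), radius 1/9
tracing v2 down its 1-map path: center (1/2, 1/2), radius 1/10
tracing v4 down its 2-map path: center (23/48, -7/24), radius 1/120
tracing v3 down its 2-map path: center (1/2, -11/48), radius 1/144

v1: center (0, 1/4), radius 1/9; v2: center (1/2, 1/2), radius 1/10; v3: center (1/2, -11/48), radius 1/144; v4: center (23/48, -7/24), radius 1/120


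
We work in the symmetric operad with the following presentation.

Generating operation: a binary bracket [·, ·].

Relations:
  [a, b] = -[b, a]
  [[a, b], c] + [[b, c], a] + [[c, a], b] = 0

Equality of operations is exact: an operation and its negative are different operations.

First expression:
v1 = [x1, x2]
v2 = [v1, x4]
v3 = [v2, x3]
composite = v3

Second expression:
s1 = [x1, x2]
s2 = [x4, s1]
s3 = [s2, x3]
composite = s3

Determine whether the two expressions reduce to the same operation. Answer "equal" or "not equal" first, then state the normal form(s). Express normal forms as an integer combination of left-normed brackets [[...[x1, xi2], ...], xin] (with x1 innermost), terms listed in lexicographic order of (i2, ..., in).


not equal; the first gives [[[x1, x2], x4], x3] and the second -[[[x1, x2], x4], x3]

Reducing the first expression gives [[[x1, x2], x4], x3]
Reducing the second expression gives -[[[x1, x2], x4], x3]
They disagree, so not equal.


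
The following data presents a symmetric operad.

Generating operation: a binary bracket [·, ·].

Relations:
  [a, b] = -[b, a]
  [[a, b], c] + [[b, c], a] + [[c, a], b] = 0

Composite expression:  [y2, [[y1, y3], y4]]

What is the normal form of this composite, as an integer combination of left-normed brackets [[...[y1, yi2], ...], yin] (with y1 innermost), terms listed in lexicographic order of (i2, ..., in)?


-[[[y1, y3], y4], y2]

In the tensor algebra, words opening y1 carry the y1-anchored form.
Composite bracket: [y2, [[y1, y3], y4]]
Applying ab - ba throughout gives 8 signed words (2^3 = 8).
Keep just the words that open with y1:
  the word y1y3y4y2 carries sign -1 and contributes -[[[y1, y3], y4], y2]


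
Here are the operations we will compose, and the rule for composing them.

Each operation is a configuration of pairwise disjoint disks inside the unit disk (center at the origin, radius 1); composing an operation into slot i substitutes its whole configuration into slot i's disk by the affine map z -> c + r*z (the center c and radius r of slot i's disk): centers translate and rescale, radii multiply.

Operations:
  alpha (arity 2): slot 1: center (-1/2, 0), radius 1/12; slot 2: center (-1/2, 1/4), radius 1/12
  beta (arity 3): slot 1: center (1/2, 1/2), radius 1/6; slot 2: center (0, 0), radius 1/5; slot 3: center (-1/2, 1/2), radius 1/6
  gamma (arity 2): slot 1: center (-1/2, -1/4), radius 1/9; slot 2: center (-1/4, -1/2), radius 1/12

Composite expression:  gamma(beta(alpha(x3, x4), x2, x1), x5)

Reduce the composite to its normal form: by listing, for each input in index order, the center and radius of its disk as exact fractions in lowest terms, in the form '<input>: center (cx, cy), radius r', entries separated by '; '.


x1: center (-5/9, -7/36), radius 1/54; x2: center (-1/2, -1/4), radius 1/45; x3: center (-49/108, -7/36), radius 1/648; x4: center (-49/108, -41/216), radius 1/648; x5: center (-1/4, -1/2), radius 1/12

Only the slot chain above each x matters under gamma; compose those maps.
input x3: applying the 3 nested substitutions gives center (-49/108, -7/36), radius 1/648
input x4: applying the 3 nested substitutions gives center (-49/108, -41/216), radius 1/648
input x2: applying the 2 nested substitutions gives center (-1/2, -1/4), radius 1/45
input x1: applying the 2 nested substitutions gives center (-5/9, -7/36), radius 1/54
input x5: applying the 1 nested substitution gives center (-1/4, -1/2), radius 1/12


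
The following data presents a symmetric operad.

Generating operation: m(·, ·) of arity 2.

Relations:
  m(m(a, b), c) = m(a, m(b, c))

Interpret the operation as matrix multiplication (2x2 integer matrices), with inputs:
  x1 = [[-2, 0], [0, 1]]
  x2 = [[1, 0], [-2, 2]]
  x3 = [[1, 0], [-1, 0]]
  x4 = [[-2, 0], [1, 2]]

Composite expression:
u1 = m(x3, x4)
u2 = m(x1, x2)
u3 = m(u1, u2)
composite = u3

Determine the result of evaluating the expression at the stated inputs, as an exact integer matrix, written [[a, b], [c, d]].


[[4, 0], [-4, 0]]

m(x3, x4) = [[-2, 0], [2, 0]]
m(x1, x2) = [[-2, 0], [-2, 2]]
m(m(x3, x4), m(x1, x2)) = [[4, 0], [-4, 0]]


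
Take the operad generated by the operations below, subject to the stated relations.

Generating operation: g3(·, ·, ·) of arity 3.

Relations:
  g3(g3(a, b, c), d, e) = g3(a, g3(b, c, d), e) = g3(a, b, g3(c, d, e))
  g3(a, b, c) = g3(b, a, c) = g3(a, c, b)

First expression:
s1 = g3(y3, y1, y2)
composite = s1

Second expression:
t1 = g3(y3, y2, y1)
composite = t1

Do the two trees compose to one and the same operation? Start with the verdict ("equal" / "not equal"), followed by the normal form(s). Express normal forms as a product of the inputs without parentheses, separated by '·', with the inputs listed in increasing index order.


equal: each reduces to y1 · y2 · y3


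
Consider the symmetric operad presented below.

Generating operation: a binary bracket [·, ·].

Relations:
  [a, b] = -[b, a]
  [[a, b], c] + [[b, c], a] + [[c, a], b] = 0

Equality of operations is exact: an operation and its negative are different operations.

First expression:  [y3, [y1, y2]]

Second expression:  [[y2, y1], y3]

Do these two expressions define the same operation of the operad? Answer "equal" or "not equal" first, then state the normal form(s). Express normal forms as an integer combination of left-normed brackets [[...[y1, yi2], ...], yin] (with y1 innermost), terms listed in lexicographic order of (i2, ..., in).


equal — both sides give -[[y1, y2], y3]

The first expression, normalized: -[[y1, y2], y3]
The second expression, normalized: -[[y1, y2], y3]
One common form — equal.


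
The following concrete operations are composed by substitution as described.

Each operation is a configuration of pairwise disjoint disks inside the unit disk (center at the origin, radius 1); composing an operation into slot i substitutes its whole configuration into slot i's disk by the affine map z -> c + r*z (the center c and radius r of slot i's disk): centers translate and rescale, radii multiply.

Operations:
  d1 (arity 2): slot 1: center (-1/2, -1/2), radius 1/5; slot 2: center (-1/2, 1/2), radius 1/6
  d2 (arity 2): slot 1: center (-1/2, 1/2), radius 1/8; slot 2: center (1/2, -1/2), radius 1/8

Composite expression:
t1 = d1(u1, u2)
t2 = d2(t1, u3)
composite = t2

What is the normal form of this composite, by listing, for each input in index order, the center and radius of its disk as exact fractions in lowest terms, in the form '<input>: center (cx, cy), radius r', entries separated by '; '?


u1: center (-9/16, 7/16), radius 1/40; u2: center (-9/16, 9/16), radius 1/48; u3: center (1/2, -1/2), radius 1/8


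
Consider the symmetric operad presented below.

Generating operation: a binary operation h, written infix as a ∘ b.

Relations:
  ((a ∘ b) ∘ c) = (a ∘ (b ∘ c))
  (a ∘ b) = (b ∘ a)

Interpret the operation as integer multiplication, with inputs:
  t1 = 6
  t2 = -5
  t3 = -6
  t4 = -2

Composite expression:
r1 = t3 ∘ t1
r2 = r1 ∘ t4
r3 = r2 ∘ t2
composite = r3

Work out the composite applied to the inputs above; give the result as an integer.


-360

(t3 ∘ t1) = -36
((t3 ∘ t1) ∘ t4) = 72
(((t3 ∘ t1) ∘ t4) ∘ t2) = -360


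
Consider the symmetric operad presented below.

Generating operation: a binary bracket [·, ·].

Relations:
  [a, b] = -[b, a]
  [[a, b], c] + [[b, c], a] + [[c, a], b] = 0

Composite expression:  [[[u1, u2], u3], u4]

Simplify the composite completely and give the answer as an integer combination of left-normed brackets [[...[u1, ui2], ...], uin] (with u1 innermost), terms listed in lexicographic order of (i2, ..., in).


[[[u1, u2], u3], u4]

Antisymmetry and Jacobi reduce to u1-anchored left-normed brackets.
Composite bracket: [[[u1, u2], u3], u4]
Under [a, b] = ab - ba we get 8 signed associative words (2^3 = 8).
The u1-initial words carry the normal form:
  the word u1u2u3u4 carries sign +1 and contributes +[[[u1, u2], u3], u4]


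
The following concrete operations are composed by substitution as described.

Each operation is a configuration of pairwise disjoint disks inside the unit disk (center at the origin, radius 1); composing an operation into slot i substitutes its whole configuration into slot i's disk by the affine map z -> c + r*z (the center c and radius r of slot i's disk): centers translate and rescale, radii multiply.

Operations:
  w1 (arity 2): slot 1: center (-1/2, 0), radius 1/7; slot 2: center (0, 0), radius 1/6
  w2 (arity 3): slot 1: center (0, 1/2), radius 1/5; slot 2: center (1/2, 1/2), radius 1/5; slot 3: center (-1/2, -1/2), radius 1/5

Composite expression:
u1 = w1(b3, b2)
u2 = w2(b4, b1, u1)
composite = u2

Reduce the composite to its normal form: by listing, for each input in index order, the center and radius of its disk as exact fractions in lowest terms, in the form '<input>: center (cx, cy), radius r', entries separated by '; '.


b1: center (1/2, 1/2), radius 1/5; b2: center (-1/2, -1/2), radius 1/30; b3: center (-3/5, -1/2), radius 1/35; b4: center (0, 1/2), radius 1/5

Below w2, radii multiply path by path; the b-disk centers shift.
tracing b4 down its 1-map path: center (0, 1/2), radius 1/5
tracing b1 down its 1-map path: center (1/2, 1/2), radius 1/5
tracing b3 down its 2-map path: center (-3/5, -1/2), radius 1/35
tracing b2 down its 2-map path: center (-1/2, -1/2), radius 1/30


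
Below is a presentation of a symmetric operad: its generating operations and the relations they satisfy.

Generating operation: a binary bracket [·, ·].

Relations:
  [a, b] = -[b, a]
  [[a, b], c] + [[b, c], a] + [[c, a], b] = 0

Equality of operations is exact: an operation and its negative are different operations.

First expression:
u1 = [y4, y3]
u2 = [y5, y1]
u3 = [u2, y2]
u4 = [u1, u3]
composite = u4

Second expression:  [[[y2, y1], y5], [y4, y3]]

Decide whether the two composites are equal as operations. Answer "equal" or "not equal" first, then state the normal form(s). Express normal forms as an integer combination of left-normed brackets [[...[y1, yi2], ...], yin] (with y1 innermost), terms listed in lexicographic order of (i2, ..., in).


not equal — first -[[[[y1, y5], y2], y3], y4] + [[[[y1, y5], y2], y4], y3], second [[[[y1, y2], y5], y3], y4] - [[[[y1, y2], y5], y4], y3]

In normal form, the first expression is -[[[[y1, y5], y2], y3], y4] + [[[[y1, y5], y2], y4], y3]
In normal form, the second expression is [[[[y1, y2], y5], y3], y4] - [[[[y1, y2], y5], y4], y3]
Different reductions; not equal.


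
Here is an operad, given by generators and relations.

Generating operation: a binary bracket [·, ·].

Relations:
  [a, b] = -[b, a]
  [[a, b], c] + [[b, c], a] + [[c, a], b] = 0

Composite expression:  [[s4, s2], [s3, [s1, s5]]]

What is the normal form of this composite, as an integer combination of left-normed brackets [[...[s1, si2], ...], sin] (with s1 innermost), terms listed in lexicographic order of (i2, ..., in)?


-[[[[s1, s5], s3], s2], s4] + [[[[s1, s5], s3], s4], s2]

Left-normed coefficients sit on the s1-initial expansion words.
Composite bracket: [[s4, s2], [s3, [s1, s5]]]
Each bracket splits as ab - ba, giving 16 signed words (2^4 = 16).
The s1-initial words carry the normal form:
  from s1s5s3s2s4, sign -1: term -[[[[s1, s5], s3], s2], s4]
  from s1s5s3s4s2, sign +1: term +[[[[s1, s5], s3], s4], s2]


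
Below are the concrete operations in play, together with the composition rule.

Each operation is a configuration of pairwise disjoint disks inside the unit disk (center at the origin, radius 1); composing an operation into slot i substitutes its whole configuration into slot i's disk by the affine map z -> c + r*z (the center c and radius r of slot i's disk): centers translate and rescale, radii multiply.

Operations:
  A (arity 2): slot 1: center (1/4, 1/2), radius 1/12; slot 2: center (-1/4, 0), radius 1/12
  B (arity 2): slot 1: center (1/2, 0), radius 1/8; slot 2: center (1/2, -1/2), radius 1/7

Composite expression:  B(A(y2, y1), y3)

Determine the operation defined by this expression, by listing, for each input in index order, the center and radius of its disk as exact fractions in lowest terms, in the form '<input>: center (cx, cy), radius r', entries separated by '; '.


y1: center (15/32, 0), radius 1/96; y2: center (17/32, 1/16), radius 1/96; y3: center (1/2, -1/2), radius 1/7

Each y-disk chains the slot maps above it in B; radii multiply.
for y2, the 2-step affine chain lands on center (17/32, 1/16), radius 1/96
for y1, the 2-step affine chain lands on center (15/32, 0), radius 1/96
for y3, the 1-step affine chain lands on center (1/2, -1/2), radius 1/7


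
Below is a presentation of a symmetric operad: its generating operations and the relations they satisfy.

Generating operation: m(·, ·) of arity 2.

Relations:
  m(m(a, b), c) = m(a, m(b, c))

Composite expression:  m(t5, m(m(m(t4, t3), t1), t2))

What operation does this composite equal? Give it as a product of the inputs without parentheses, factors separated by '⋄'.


t5 ⋄ t4 ⋄ t3 ⋄ t1 ⋄ t2

Under associativity of m, the answer is the t's in reading order.
m(t4, t3) unparenthesizes to t4 ⋄ t3
m(m(t4, t3), t1) unparenthesizes to t4 ⋄ t3 ⋄ t1
m(m(m(t4, t3), t1), t2) unparenthesizes to t4 ⋄ t3 ⋄ t1 ⋄ t2
m(t5, m(m(m(t4, t3), t1), t2)) unparenthesizes to t5 ⋄ t4 ⋄ t3 ⋄ t1 ⋄ t2


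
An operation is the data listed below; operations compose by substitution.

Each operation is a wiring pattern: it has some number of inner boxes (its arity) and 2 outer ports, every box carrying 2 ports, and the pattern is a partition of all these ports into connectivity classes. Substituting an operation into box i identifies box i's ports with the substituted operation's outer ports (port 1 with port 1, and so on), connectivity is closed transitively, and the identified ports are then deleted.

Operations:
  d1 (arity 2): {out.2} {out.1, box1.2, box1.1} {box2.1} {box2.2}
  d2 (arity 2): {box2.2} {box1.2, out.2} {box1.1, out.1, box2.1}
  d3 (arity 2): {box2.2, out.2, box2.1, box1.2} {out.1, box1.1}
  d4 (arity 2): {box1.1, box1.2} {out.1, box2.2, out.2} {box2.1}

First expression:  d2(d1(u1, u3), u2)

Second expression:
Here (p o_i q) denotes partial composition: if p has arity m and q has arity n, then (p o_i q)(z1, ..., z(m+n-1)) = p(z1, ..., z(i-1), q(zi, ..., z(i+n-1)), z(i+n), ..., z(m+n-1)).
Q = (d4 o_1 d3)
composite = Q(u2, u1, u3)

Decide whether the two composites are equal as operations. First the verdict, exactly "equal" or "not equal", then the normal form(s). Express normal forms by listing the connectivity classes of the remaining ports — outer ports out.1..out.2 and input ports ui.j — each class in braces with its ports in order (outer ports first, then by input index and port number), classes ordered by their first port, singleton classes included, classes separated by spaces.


not equal; first: {out.1, u1.1, u1.2, u2.1} {out.2} {u2.2} {u3.1} {u3.2}; second: {out.1, out.2, u3.2} {u1.1, u1.2, u2.1, u2.2} {u3.1}


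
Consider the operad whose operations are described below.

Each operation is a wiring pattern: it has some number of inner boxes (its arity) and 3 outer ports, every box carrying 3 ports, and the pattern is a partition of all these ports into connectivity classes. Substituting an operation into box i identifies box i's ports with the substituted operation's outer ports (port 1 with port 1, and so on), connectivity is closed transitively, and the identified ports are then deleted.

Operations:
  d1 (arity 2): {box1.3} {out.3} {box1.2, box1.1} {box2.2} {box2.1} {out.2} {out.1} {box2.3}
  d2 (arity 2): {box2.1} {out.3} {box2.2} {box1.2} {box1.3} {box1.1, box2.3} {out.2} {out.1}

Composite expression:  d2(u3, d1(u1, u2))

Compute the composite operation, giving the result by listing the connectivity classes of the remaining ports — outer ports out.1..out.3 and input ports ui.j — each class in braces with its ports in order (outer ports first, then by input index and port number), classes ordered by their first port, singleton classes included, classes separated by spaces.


{out.1} {out.2} {out.3} {u1.1, u1.2} {u1.3} {u2.1} {u2.2} {u2.3} {u3.1} {u3.2} {u3.3}


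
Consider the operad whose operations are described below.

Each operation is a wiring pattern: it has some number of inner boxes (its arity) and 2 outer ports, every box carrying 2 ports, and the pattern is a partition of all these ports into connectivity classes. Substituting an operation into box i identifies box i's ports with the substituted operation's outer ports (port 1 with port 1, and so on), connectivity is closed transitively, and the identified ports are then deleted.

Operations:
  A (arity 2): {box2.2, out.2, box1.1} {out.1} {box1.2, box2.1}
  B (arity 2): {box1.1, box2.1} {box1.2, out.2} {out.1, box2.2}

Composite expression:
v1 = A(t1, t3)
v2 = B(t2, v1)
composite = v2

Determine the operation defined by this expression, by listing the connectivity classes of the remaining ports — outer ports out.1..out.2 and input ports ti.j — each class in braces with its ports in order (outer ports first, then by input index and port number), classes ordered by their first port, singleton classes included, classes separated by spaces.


{out.1, t1.1, t3.2} {out.2, t2.2} {t1.2, t3.1} {t2.1}

Treat the ports identified at B as solder joints: merge, then drop.
stage A: inputs (t1, t3), connectivity {out.1} {out.2, t1.1, t3.2} {t1.2, t3.1}, out.j its boundary
stage B: inputs (t2, t1, t3), connectivity {out.1, t1.1, t3.2} {out.2, t2.2} {t1.2, t3.1} {t2.1}, out.j its boundary


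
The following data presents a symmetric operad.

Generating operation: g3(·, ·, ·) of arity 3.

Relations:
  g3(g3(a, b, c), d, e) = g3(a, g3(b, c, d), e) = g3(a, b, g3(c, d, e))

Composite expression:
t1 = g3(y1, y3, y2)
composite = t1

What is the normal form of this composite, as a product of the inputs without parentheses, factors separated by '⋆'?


y1 ⋆ y3 ⋆ y2

Every regrouping of g3 is equal, so read the y-inputs in written order.
g3(y1, y3, y2) linearizes to y1 ⋆ y3 ⋆ y2


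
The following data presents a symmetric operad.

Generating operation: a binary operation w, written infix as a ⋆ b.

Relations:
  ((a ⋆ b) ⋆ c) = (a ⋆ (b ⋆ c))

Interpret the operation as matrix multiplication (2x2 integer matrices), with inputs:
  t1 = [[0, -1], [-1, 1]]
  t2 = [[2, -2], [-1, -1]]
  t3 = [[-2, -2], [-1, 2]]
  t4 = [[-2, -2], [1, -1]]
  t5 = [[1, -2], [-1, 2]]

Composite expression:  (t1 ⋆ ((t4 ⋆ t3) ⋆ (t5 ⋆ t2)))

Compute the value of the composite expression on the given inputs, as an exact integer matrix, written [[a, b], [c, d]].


[[-12, 0], [-12, 0]]

(t4 ⋆ t3) = [[6, 0], [-1, -4]]
(t5 ⋆ t2) = [[4, 0], [-4, 0]]
((t4 ⋆ t3) ⋆ (t5 ⋆ t2)) = [[24, 0], [12, 0]]
(t1 ⋆ ((t4 ⋆ t3) ⋆ (t5 ⋆ t2))) = [[-12, 0], [-12, 0]]


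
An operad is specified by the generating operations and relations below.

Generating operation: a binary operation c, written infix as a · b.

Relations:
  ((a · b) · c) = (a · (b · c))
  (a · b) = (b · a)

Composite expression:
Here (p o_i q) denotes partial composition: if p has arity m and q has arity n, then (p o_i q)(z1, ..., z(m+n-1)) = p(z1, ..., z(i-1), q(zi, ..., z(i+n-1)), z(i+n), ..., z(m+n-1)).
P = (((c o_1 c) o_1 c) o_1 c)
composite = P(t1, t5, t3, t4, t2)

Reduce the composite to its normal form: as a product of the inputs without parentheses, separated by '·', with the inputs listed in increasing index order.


t1 · t2 · t3 · t4 · t5

Any arrangement under c is one operation, so sort the t-inputs.
(t1 · t5) flattens to t1 · t5
((t1 · t5) · t3) flattens to t1 · t5 · t3
(((t1 · t5) · t3) · t4) flattens to t1 · t5 · t3 · t4
((((t1 · t5) · t3) · t4) · t2) flattens to t1 · t5 · t3 · t4 · t2
reordering the factors by index: t1 · t2 · t3 · t4 · t5


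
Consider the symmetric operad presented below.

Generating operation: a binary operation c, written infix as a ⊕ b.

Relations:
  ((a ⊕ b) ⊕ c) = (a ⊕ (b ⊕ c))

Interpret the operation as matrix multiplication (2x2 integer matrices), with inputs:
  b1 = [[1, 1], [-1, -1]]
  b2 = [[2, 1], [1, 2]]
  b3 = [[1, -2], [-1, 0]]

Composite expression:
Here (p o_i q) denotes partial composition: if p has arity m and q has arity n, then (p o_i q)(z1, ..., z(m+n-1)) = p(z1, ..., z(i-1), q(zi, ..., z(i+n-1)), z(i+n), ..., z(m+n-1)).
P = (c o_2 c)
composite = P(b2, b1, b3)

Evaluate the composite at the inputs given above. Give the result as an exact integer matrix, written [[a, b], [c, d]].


[[0, -2], [0, 2]]

(b1 ⊕ b3) = [[0, -2], [0, 2]]
(b2 ⊕ (b1 ⊕ b3)) = [[0, -2], [0, 2]]


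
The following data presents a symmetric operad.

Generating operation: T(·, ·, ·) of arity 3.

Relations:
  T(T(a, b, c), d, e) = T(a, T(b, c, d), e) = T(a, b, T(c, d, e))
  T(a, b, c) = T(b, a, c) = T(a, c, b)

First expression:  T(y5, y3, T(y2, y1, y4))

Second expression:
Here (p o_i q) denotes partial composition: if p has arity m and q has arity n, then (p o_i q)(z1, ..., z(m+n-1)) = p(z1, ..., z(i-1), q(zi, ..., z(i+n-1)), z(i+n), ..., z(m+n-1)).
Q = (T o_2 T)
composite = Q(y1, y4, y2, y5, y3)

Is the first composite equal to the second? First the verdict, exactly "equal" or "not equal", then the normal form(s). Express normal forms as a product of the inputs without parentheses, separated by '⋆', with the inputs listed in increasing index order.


equal; the common form is y1 ⋆ y2 ⋆ y3 ⋆ y4 ⋆ y5

Reducing the first expression gives y1 ⋆ y2 ⋆ y3 ⋆ y4 ⋆ y5
Reducing the second expression gives y1 ⋆ y2 ⋆ y3 ⋆ y4 ⋆ y5
The forms coincide; equal.


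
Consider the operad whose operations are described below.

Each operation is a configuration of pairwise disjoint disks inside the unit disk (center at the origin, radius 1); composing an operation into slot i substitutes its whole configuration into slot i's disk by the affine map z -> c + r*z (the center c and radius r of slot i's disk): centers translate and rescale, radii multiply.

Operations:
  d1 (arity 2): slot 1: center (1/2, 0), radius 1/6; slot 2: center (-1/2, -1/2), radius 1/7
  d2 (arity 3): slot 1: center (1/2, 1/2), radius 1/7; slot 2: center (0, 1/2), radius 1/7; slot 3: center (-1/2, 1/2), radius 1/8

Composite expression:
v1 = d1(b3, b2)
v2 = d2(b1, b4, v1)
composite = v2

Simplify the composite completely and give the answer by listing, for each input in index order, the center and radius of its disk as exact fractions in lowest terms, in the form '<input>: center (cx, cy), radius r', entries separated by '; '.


b1: center (1/2, 1/2), radius 1/7; b2: center (-9/16, 7/16), radius 1/56; b3: center (-7/16, 1/2), radius 1/48; b4: center (0, 1/2), radius 1/7


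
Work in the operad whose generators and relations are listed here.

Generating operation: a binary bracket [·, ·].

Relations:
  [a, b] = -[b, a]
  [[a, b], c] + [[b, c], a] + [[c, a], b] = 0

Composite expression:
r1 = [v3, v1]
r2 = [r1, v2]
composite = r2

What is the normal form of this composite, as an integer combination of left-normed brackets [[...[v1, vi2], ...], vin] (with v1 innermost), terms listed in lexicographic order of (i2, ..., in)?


-[[v1, v3], v2]

A multilinear Lie element is pinned by v1-initial words (v1 innermost).
Composite bracket: [[v3, v1], v2]
Under [a, b] = ab - ba we get 4 signed associative words (2^2 = 4).
Words beginning with v1 determine it all:
  the word v1v3v2 carries sign -1 and contributes -[[v1, v3], v2]


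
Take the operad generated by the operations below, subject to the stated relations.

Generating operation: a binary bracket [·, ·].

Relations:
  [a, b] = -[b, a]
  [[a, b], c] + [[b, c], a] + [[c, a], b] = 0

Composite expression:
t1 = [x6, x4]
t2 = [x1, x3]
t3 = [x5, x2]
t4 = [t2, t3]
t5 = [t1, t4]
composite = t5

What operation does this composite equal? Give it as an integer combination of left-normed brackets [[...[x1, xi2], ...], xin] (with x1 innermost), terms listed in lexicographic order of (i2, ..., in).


-[[[[[x1, x3], x2], x5], x4], x6] + [[[[[x1, x3], x2], x5], x6], x4] + [[[[[x1, x3], x5], x2], x4], x6] - [[[[[x1, x3], x5], x2], x6], x4]


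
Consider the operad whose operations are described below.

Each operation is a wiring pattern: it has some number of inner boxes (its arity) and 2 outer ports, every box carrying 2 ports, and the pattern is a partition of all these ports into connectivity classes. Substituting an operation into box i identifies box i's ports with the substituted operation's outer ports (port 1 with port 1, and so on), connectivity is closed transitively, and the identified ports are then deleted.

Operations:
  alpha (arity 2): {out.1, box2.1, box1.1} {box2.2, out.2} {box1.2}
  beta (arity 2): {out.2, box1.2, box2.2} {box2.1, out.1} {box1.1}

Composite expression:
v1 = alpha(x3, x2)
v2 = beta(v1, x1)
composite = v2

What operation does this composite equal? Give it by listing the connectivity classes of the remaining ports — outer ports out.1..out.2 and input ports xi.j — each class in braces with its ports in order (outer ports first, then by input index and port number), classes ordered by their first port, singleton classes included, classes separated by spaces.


{out.1, x1.1} {out.2, x1.2, x2.2} {x2.1, x3.1} {x3.2}

Connectivity passes through glued beta-boundaries; trace each wire chain.
the subtree at alpha composes to {out.1, x2.1, x3.1} {out.2, x2.2} {x3.2} on (x3, x2); out.j = own outer ports
the subtree at beta composes to {out.1, x1.1} {out.2, x1.2, x2.2} {x2.1, x3.1} {x3.2} on (x3, x2, x1); out.j = own outer ports


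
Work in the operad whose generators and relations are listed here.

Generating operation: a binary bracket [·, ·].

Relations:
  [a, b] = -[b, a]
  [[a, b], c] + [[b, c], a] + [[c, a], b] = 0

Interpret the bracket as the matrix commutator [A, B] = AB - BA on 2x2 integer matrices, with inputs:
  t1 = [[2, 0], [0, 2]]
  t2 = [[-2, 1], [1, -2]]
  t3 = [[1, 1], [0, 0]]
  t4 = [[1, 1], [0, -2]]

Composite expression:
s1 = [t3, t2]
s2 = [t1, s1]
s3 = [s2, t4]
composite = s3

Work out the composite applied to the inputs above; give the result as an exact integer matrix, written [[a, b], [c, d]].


[[0, 0], [0, 0]]

[t3, t2] = [[1, 1], [-1, -1]]
[t1, [t3, t2]] = [[0, 0], [0, 0]]
[[t1, [t3, t2]], t4] = [[0, 0], [0, 0]]


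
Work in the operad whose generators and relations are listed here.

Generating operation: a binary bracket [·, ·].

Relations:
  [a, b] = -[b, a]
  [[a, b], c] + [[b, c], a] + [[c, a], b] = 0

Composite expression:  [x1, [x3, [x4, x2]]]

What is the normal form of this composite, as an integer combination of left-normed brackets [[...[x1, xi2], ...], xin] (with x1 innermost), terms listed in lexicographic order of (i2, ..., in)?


In the tensor algebra, words opening x1 carry the x1-anchored form.
Composite bracket: [x1, [x3, [x4, x2]]]
Full expansion: 8 signed words from ab - ba (2^3 = 8).
The x1-initial words carry the normal form:
  sign of x1x2x4x3 is +1, so it contributes +[[[x1, x2], x4], x3]
  sign of x1x3x2x4 is -1, so it contributes -[[[x1, x3], x2], x4]
  sign of x1x3x4x2 is +1, so it contributes +[[[x1, x3], x4], x2]
  sign of x1x4x2x3 is -1, so it contributes -[[[x1, x4], x2], x3]

[[[x1, x2], x4], x3] - [[[x1, x3], x2], x4] + [[[x1, x3], x4], x2] - [[[x1, x4], x2], x3]


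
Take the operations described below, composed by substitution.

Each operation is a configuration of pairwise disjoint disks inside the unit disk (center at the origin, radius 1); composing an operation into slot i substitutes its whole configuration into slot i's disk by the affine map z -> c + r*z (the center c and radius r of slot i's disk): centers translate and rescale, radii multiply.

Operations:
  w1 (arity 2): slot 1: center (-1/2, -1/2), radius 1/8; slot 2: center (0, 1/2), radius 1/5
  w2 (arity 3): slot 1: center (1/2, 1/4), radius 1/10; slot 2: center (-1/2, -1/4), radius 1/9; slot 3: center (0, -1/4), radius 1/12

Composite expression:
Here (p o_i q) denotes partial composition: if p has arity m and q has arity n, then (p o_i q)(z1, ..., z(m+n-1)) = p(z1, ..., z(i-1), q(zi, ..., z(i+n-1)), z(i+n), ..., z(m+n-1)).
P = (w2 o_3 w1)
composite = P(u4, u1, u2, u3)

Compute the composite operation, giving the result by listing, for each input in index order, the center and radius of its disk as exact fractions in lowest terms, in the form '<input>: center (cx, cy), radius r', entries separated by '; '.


u1: center (-1/2, -1/4), radius 1/9; u2: center (-1/24, -7/24), radius 1/96; u3: center (0, -5/24), radius 1/60; u4: center (1/2, 1/4), radius 1/10


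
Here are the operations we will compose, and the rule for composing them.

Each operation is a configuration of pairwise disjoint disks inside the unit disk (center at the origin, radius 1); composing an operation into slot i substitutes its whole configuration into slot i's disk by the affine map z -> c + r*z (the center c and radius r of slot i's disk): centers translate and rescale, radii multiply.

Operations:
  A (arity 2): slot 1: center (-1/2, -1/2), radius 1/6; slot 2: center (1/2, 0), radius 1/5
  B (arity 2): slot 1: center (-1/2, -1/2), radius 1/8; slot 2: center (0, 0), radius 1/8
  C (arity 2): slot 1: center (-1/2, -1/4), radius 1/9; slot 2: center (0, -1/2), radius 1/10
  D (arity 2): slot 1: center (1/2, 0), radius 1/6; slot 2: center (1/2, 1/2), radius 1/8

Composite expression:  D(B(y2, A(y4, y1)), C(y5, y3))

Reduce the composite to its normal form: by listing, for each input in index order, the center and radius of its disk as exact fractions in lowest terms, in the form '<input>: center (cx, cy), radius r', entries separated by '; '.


y1: center (49/96, 0), radius 1/240; y2: center (5/12, -1/12), radius 1/48; y3: center (1/2, 7/16), radius 1/80; y4: center (47/96, -1/96), radius 1/288; y5: center (7/16, 15/32), radius 1/72

Below D, radii multiply path by path; the y-disk centers shift.
y2: after 2 affine steps, its disk has center (5/12, -1/12), radius 1/48
y4: after 3 affine steps, its disk has center (47/96, -1/96), radius 1/288
y1: after 3 affine steps, its disk has center (49/96, 0), radius 1/240
y5: after 2 affine steps, its disk has center (7/16, 15/32), radius 1/72
y3: after 2 affine steps, its disk has center (1/2, 7/16), radius 1/80
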